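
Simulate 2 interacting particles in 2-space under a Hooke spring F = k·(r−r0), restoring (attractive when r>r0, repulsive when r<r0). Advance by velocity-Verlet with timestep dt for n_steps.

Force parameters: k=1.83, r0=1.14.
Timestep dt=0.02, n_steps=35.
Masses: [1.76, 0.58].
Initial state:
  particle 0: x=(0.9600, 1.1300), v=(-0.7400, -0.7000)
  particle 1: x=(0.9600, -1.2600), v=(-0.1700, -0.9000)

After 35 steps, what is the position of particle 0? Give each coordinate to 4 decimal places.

(0.4566, 0.3610)

step 0: x0=(0.9600, 1.1300) x1=(0.9600, -1.2600)
step 1: x0=(0.9452, 1.1157) x1=(0.9566, -1.2772)
step 2: x0=(0.9304, 1.1010) x1=(0.9532, -1.2928)
step 3: x0=(0.9156, 1.0857) x1=(0.9498, -1.3069)
step 4: x0=(0.9008, 1.0698) x1=(0.9463, -1.3194)
step 5: x0=(0.8860, 1.0535) x1=(0.9428, -1.3302)
step 6: x0=(0.8713, 1.0366) x1=(0.9393, -1.3396)
step 7: x0=(0.8565, 1.0193) x1=(0.9358, -1.3473)
step 8: x0=(0.8418, 1.0014) x1=(0.9322, -1.3535)
step 9: x0=(0.8271, 0.9830) x1=(0.9285, -1.3582)
step 10: x0=(0.8124, 0.9641) x1=(0.9248, -1.3614)
step 11: x0=(0.7977, 0.9447) x1=(0.9210, -1.3630)
step 12: x0=(0.7831, 0.9248) x1=(0.9171, -1.3632)
step 13: x0=(0.7685, 0.9045) x1=(0.9131, -1.3619)
step 14: x0=(0.7539, 0.8837) x1=(0.9090, -1.3593)
step 15: x0=(0.7394, 0.8624) x1=(0.9049, -1.3552)
step 16: x0=(0.7248, 0.8407) x1=(0.9006, -1.3497)
step 17: x0=(0.7104, 0.8185) x1=(0.8963, -1.3429)
step 18: x0=(0.6959, 0.7959) x1=(0.8918, -1.3349)
step 19: x0=(0.6815, 0.7729) x1=(0.8872, -1.3255)
step 20: x0=(0.6671, 0.7495) x1=(0.8825, -1.3150)
step 21: x0=(0.6528, 0.7257) x1=(0.8776, -1.3033)
step 22: x0=(0.6385, 0.7015) x1=(0.8727, -1.2904)
step 23: x0=(0.6243, 0.6770) x1=(0.8676, -1.2765)
step 24: x0=(0.6101, 0.6521) x1=(0.8624, -1.2615)
step 25: x0=(0.5959, 0.6269) x1=(0.8570, -1.2455)
step 26: x0=(0.5818, 0.6014) x1=(0.8516, -1.2286)
step 27: x0=(0.5677, 0.5756) x1=(0.8460, -1.2108)
step 28: x0=(0.5537, 0.5496) x1=(0.8402, -1.1922)
step 29: x0=(0.5397, 0.5232) x1=(0.8343, -1.1728)
step 30: x0=(0.5258, 0.4967) x1=(0.8284, -1.1527)
step 31: x0=(0.5119, 0.4699) x1=(0.8222, -1.1319)
step 32: x0=(0.4980, 0.4429) x1=(0.8160, -1.1105)
step 33: x0=(0.4842, 0.4157) x1=(0.8097, -1.0885)
step 34: x0=(0.4704, 0.3884) x1=(0.8032, -1.0661)
step 35: x0=(0.4566, 0.3610) x1=(0.7967, -1.0432)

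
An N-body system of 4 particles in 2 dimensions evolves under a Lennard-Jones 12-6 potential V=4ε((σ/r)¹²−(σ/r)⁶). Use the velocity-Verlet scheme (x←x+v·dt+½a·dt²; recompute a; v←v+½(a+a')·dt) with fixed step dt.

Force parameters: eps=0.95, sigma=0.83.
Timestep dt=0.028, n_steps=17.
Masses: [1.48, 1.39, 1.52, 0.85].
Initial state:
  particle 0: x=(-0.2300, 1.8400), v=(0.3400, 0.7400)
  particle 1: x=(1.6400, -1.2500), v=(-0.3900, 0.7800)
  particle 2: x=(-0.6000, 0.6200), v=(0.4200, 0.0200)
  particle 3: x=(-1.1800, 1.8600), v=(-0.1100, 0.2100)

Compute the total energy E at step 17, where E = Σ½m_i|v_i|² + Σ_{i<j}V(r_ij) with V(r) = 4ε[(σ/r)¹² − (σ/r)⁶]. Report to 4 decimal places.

-0.2111

step 0: x0=(-0.2300, 1.8400) x1=(1.6400, -1.2500) x2=(-0.6000, 0.6200) x3=(-1.1800, 1.8600)
step 1: x0=(-0.2209, 1.8604) x1=(1.6291, -1.2282) x2=(-0.5882, 0.6210) x3=(-1.1824, 1.8656)
step 2: x0=(-0.2128, 1.8803) x1=(1.6182, -1.2063) x2=(-0.5765, 0.6229) x3=(-1.1829, 1.8705)
step 3: x0=(-0.2060, 1.8997) x1=(1.6072, -1.1845) x2=(-0.5647, 0.6256) x3=(-1.1814, 1.8749)
step 4: x0=(-0.2004, 1.9186) x1=(1.5963, -1.1626) x2=(-0.5530, 0.6290) x3=(-1.1775, 1.8788)
step 5: x0=(-0.1961, 1.9370) x1=(1.5854, -1.1408) x2=(-0.5413, 0.6332) x3=(-1.1714, 1.8823)
step 6: x0=(-0.1930, 1.9549) x1=(1.5744, -1.1189) x2=(-0.5296, 0.6381) x3=(-1.1630, 1.8853)
step 7: x0=(-0.1911, 1.9724) x1=(1.5635, -1.0971) x2=(-0.5180, 0.6436) x3=(-1.1525, 1.8879)
step 8: x0=(-0.1903, 1.9893) x1=(1.5526, -1.0752) x2=(-0.5065, 0.6499) x3=(-1.1400, 1.8902)
step 9: x0=(-0.1904, 2.0058) x1=(1.5416, -1.0533) x2=(-0.4950, 0.6568) x3=(-1.1259, 1.8920)
step 10: x0=(-0.1909, 2.0219) x1=(1.5307, -1.0315) x2=(-0.4836, 0.6643) x3=(-1.1109, 1.8933)
step 11: x0=(-0.1913, 2.0377) x1=(1.5197, -1.0096) x2=(-0.4722, 0.6725) x3=(-1.0957, 1.8941)
step 12: x0=(-0.1911, 2.0533) x1=(1.5088, -0.9877) x2=(-0.4610, 0.6814) x3=(-1.0816, 1.8940)
step 13: x0=(-0.1894, 2.0687) x1=(1.4978, -0.9658) x2=(-0.4499, 0.6910) x3=(-1.0698, 1.8928)
step 14: x0=(-0.1857, 2.0843) x1=(1.4868, -0.9440) x2=(-0.4389, 0.7013) x3=(-1.0613, 1.8902)
step 15: x0=(-0.1800, 2.1000) x1=(1.4759, -0.9221) x2=(-0.4281, 0.7123) x3=(-1.0560, 1.8861)
step 16: x0=(-0.1726, 2.1158) x1=(1.4649, -0.9002) x2=(-0.4174, 0.7239) x3=(-1.0534, 1.8806)
step 17: x0=(-0.1642, 2.1315) x1=(1.4539, -0.8783) x2=(-0.4069, 0.7364) x3=(-1.0521, 1.8739)
step 0 velocities: v0=(0.3400, 0.7400) v1=(-0.3900, 0.7800) v2=(0.4200, 0.0200) v3=(-0.1100, 0.2100)
step 0: KE=1.1776, PE=-1.3877, E=-0.2101
step 17 velocities: v0=(0.3027, 0.5584) v1=(-0.3924, 0.7822) v2=(0.3720, 0.4565) v3=(0.0448, -0.2580)
step 17: KE=1.1235, PE=-1.3346, E=-0.2111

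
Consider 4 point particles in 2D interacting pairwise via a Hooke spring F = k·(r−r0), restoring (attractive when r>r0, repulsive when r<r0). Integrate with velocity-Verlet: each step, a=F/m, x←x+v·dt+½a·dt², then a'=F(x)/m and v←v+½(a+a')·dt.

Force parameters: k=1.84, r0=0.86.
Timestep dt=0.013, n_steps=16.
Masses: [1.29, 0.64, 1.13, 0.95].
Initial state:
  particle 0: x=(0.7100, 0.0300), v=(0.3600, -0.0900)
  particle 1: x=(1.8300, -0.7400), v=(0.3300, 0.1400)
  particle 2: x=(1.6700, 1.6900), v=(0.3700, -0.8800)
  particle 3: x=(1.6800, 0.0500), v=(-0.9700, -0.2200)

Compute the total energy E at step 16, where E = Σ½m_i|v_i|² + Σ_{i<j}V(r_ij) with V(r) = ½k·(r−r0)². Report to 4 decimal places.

5.2292

step 0: x0=(0.7100, 0.0300) x1=(1.8300, -0.7400) x2=(1.6700, 1.6900) x3=(1.6800, 0.0500)
step 1: x0=(0.7148, 0.0289) x1=(1.8342, -0.7377) x2=(1.6748, 1.6781) x3=(1.6674, 0.0473)
step 2: x0=(0.7199, 0.0280) x1=(1.8381, -0.7346) x2=(1.6794, 1.6653) x3=(1.6547, 0.0448)
step 3: x0=(0.7252, 0.0272) x1=(1.8418, -0.7306) x2=(1.6839, 1.6517) x3=(1.6420, 0.0426)
step 4: x0=(0.7307, 0.0265) x1=(1.8452, -0.7258) x2=(1.6883, 1.6371) x3=(1.6293, 0.0407)
step 5: x0=(0.7365, 0.0260) x1=(1.8484, -0.7202) x2=(1.6926, 1.6218) x3=(1.6166, 0.0391)
step 6: x0=(0.7425, 0.0257) x1=(1.8514, -0.7137) x2=(1.6967, 1.6055) x3=(1.6039, 0.0377)
step 7: x0=(0.7487, 0.0254) x1=(1.8542, -0.7064) x2=(1.7007, 1.5885) x3=(1.5912, 0.0365)
step 8: x0=(0.7551, 0.0254) x1=(1.8567, -0.6983) x2=(1.7046, 1.5706) x3=(1.5785, 0.0356)
step 9: x0=(0.7617, 0.0254) x1=(1.8590, -0.6895) x2=(1.7084, 1.5519) x3=(1.5658, 0.0349)
step 10: x0=(0.7685, 0.0256) x1=(1.8611, -0.6799) x2=(1.7120, 1.5325) x3=(1.5531, 0.0345)
step 11: x0=(0.7755, 0.0259) x1=(1.8630, -0.6695) x2=(1.7156, 1.5123) x3=(1.5405, 0.0344)
step 12: x0=(0.7827, 0.0264) x1=(1.8646, -0.6585) x2=(1.7189, 1.4913) x3=(1.5280, 0.0344)
step 13: x0=(0.7901, 0.0269) x1=(1.8661, -0.6467) x2=(1.7222, 1.4696) x3=(1.5155, 0.0347)
step 14: x0=(0.7976, 0.0276) x1=(1.8674, -0.6343) x2=(1.7253, 1.4472) x3=(1.5030, 0.0352)
step 15: x0=(0.8053, 0.0284) x1=(1.8685, -0.6212) x2=(1.7283, 1.4241) x3=(1.4906, 0.0359)
step 16: x0=(0.8131, 0.0293) x1=(1.8695, -0.6075) x2=(1.7312, 1.4004) x3=(1.4783, 0.0368)
step 0 velocities: v0=(0.3600, -0.0900) v1=(0.3300, 0.1400) v2=(0.3700, -0.8800) v3=(-0.9700, -0.2200)
step 0: KE=1.1147, PE=4.1150, E=5.2298
step 16 velocities: v0=(0.6071, 0.0751) v1=(0.0658, 1.0787) v2=(0.2165, -1.8506) v3=(-0.9450, 0.0779)
step 16: KE=3.0036, PE=2.2256, E=5.2292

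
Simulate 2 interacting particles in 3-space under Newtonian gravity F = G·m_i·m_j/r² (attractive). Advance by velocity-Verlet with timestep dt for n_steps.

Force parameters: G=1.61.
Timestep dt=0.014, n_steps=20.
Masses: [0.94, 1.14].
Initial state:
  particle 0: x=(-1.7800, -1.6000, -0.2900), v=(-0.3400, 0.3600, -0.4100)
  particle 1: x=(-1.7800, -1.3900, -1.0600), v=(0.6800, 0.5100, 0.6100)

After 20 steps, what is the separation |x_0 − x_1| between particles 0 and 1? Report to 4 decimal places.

0.3417

step 0: x0=(-1.7800, -1.6000, -0.2900) x1=(-1.7800, -1.3900, -1.0600)
step 1: x0=(-1.7848, -1.5949, -0.2960) x1=(-1.7705, -1.3829, -1.0512)
step 2: x0=(-1.7895, -1.5896, -0.3026) x1=(-1.7610, -1.3760, -1.0420)
step 3: x0=(-1.7942, -1.5842, -0.3097) x1=(-1.7515, -1.3692, -1.0323)
step 4: x0=(-1.7989, -1.5786, -0.3175) x1=(-1.7420, -1.3625, -1.0221)
step 5: x0=(-1.8036, -1.5727, -0.3259) x1=(-1.7326, -1.3560, -1.0114)
step 6: x0=(-1.8081, -1.5667, -0.3349) x1=(-1.7232, -1.3497, -1.0001)
step 7: x0=(-1.8126, -1.5605, -0.3447) x1=(-1.7139, -1.3435, -0.9883)
step 8: x0=(-1.8170, -1.5540, -0.3551) x1=(-1.7047, -1.3376, -0.9759)
step 9: x0=(-1.8212, -1.5472, -0.3663) x1=(-1.6956, -1.3318, -0.9628)
step 10: x0=(-1.8253, -1.5402, -0.3783) x1=(-1.6867, -1.3263, -0.9491)
step 11: x0=(-1.8292, -1.5329, -0.3911) x1=(-1.6779, -1.3211, -0.9347)
step 12: x0=(-1.8328, -1.5252, -0.4048) x1=(-1.6693, -1.3162, -0.9196)
step 13: x0=(-1.8361, -1.5171, -0.4195) x1=(-1.6610, -1.3115, -0.9037)
step 14: x0=(-1.8391, -1.5086, -0.4352) x1=(-1.6530, -1.3072, -0.8870)
step 15: x0=(-1.8416, -1.4996, -0.4520) x1=(-1.6453, -1.3034, -0.8693)
step 16: x0=(-1.8435, -1.4900, -0.4700) x1=(-1.6381, -1.3000, -0.8507)
step 17: x0=(-1.8447, -1.4798, -0.4893) x1=(-1.6315, -1.2971, -0.8309)
step 18: x0=(-1.8451, -1.4688, -0.5100) x1=(-1.6256, -1.2949, -0.8101)
step 19: x0=(-1.8443, -1.4569, -0.5323) x1=(-1.6207, -1.2934, -0.7879)
step 20: x0=(-1.8420, -1.4439, -0.5563) x1=(-1.6170, -1.2928, -0.7643)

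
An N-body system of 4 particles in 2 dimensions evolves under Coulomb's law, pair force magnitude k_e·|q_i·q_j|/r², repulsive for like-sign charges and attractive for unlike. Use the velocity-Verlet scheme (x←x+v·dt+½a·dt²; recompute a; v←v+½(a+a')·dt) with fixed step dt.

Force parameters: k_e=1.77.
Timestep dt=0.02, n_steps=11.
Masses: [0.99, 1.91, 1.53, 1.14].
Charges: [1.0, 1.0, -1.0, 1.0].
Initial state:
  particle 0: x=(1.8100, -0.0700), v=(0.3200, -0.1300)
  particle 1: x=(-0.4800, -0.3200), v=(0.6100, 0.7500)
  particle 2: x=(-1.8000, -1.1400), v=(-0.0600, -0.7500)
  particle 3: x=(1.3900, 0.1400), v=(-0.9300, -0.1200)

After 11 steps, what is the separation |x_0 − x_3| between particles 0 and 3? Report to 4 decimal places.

step 0: x0=(1.8100, -0.0700) x1=(-0.4800, -0.3200) x2=(-1.8000, -1.1400) x3=(1.3900, 0.1400)
step 1: x0=(1.8179, -0.0733) x1=(-0.4679, -0.3051) x2=(-1.8011, -1.1549) x3=(1.3702, 0.1382)
step 2: x0=(1.8285, -0.0779) x1=(-0.4562, -0.2902) x2=(-1.8019, -1.1698) x3=(1.3482, 0.1376)
step 3: x0=(1.8416, -0.0835) x1=(-0.4447, -0.2755) x2=(-1.8026, -1.1844) x3=(1.3243, 0.1379)
step 4: x0=(1.8568, -0.0900) x1=(-0.4336, -0.2609) x2=(-1.8030, -1.1990) x3=(1.2988, 0.1389)
step 5: x0=(1.8739, -0.0973) x1=(-0.4227, -0.2464) x2=(-1.8032, -1.2135) x3=(1.2718, 0.1407)
step 6: x0=(1.8927, -0.1052) x1=(-0.4121, -0.2320) x2=(-1.8033, -1.2278) x3=(1.2435, 0.1430)
step 7: x0=(1.9130, -0.1137) x1=(-0.4018, -0.2177) x2=(-1.8031, -1.2420) x3=(1.2143, 0.1458)
step 8: x0=(1.9346, -0.1226) x1=(-0.3919, -0.2035) x2=(-1.8027, -1.2561) x3=(1.1841, 0.1490)
step 9: x0=(1.9573, -0.1318) x1=(-0.3822, -0.1894) x2=(-1.8022, -1.2701) x3=(1.1532, 0.1526)
step 10: x0=(1.9810, -0.1415) x1=(-0.3728, -0.1754) x2=(-1.8015, -1.2839) x3=(1.1218, 0.1565)
step 11: x0=(2.0057, -0.1514) x1=(-0.3638, -0.1616) x2=(-1.8005, -1.2977) x3=(1.0898, 0.1606)

0.9676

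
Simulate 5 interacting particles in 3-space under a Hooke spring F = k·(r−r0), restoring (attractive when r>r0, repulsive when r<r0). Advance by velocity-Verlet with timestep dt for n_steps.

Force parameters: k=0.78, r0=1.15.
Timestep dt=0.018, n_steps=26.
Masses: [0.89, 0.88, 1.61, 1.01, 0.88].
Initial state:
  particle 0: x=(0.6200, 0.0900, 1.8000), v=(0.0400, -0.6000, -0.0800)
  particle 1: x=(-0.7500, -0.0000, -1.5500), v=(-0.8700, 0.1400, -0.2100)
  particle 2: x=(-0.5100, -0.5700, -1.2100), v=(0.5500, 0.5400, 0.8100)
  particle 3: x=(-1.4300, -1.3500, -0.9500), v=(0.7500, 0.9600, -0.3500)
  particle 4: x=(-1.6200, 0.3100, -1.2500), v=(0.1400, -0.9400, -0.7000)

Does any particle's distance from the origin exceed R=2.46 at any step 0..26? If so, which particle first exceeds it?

no

step 0: x0=(0.6200, 0.0900, 1.8000) x1=(-0.7500, -0.0000, -1.5500) x2=(-0.5100, -0.5700, -1.2100) x3=(-1.4300, -1.3500, -0.9500) x4=(-1.6200, 0.3100, -1.2500)
step 1: x0=(0.6201, 0.0790, 1.7974) x1=(-0.7656, 0.0025, -1.5535) x2=(-0.5001, -0.5603, -1.1952) x3=(-1.4163, -1.3325, -0.9561) x4=(-1.6172, 0.2930, -1.2623)
step 2: x0=(0.6188, 0.0677, 1.7924) x1=(-0.7809, 0.0050, -1.5563) x2=(-0.4900, -0.5505, -1.1802) x3=(-1.4022, -1.3145, -0.9618) x4=(-1.6140, 0.2757, -1.2739)
step 3: x0=(0.6162, 0.0559, 1.7851) x1=(-0.7960, 0.0075, -1.5585) x2=(-0.4799, -0.5407, -1.1647) x3=(-1.3877, -1.2960, -0.9671) x4=(-1.6103, 0.2583, -1.2848)
step 4: x0=(0.6124, 0.0439, 1.7755) x1=(-0.8108, 0.0100, -1.5601) x2=(-0.4696, -0.5309, -1.1490) x3=(-1.3729, -1.2771, -0.9720) x4=(-1.6062, 0.2406, -1.2951)
step 5: x0=(0.6072, 0.0315, 1.7636) x1=(-0.8254, 0.0124, -1.5611) x2=(-0.4593, -0.5210, -1.1329) x3=(-1.3576, -1.2578, -0.9764) x4=(-1.6016, 0.2228, -1.3047)
step 6: x0=(0.6007, 0.0188, 1.7493) x1=(-0.8397, 0.0148, -1.5615) x2=(-0.4488, -0.5111, -1.1165) x3=(-1.3421, -1.2381, -0.9805) x4=(-1.5966, 0.2049, -1.3136)
step 7: x0=(0.5930, 0.0058, 1.7328) x1=(-0.8537, 0.0172, -1.5613) x2=(-0.4383, -0.5012, -1.0998) x3=(-1.3261, -1.2181, -0.9841) x4=(-1.5911, 0.1868, -1.3219)
step 8: x0=(0.5840, -0.0075, 1.7140) x1=(-0.8674, 0.0195, -1.5605) x2=(-0.4276, -0.4913, -1.0828) x3=(-1.3099, -1.1977, -0.9873) x4=(-1.5853, 0.1685, -1.3295)
step 9: x0=(0.5738, -0.0210, 1.6930) x1=(-0.8808, 0.0218, -1.5591) x2=(-0.4169, -0.4813, -1.0655) x3=(-1.2933, -1.1769, -0.9902) x4=(-1.5790, 0.1502, -1.3364)
step 10: x0=(0.5623, -0.0348, 1.6697) x1=(-0.8939, 0.0241, -1.5572) x2=(-0.4060, -0.4713, -1.0479) x3=(-1.2764, -1.1559, -0.9926) x4=(-1.5724, 0.1317, -1.3427)
step 11: x0=(0.5497, -0.0489, 1.6443) x1=(-0.9066, 0.0263, -1.5546) x2=(-0.3951, -0.4612, -1.0301) x3=(-1.2592, -1.1346, -0.9946) x4=(-1.5654, 0.1131, -1.3483)
step 12: x0=(0.5358, -0.0632, 1.6168) x1=(-0.9190, 0.0285, -1.5516) x2=(-0.3840, -0.4511, -1.0119) x3=(-1.2417, -1.1130, -0.9962) x4=(-1.5580, 0.0945, -1.3532)
step 13: x0=(0.5208, -0.0776, 1.5871) x1=(-0.9311, 0.0307, -1.5479) x2=(-0.3729, -0.4410, -0.9936) x3=(-1.2240, -1.0913, -0.9974) x4=(-1.5504, 0.0757, -1.3575)
step 14: x0=(0.5046, -0.0923, 1.5554) x1=(-0.9427, 0.0329, -1.5438) x2=(-0.3617, -0.4309, -0.9749) x3=(-1.2060, -1.0693, -0.9982) x4=(-1.5423, 0.0569, -1.3612)
step 15: x0=(0.4873, -0.1072, 1.5216) x1=(-0.9540, 0.0350, -1.5391) x2=(-0.3504, -0.4207, -0.9560) x3=(-1.1877, -1.0471, -0.9986) x4=(-1.5340, 0.0380, -1.3642)
step 16: x0=(0.4689, -0.1222, 1.4859) x1=(-0.9649, 0.0371, -1.5339) x2=(-0.3390, -0.4105, -0.9369) x3=(-1.1691, -1.0247, -0.9986) x4=(-1.5254, 0.0191, -1.3666)
step 17: x0=(0.4494, -0.1374, 1.4482) x1=(-0.9755, 0.0391, -1.5282) x2=(-0.3275, -0.4002, -0.9176) x3=(-1.1504, -1.0022, -0.9982) x4=(-1.5165, 0.0001, -1.3683)
step 18: x0=(0.4289, -0.1528, 1.4087) x1=(-0.9856, 0.0412, -1.5220) x2=(-0.3160, -0.3900, -0.8981) x3=(-1.1314, -0.9796, -0.9975) x4=(-1.5074, -0.0189, -1.3695)
step 19: x0=(0.4074, -0.1682, 1.3673) x1=(-0.9953, 0.0433, -1.5154) x2=(-0.3044, -0.3797, -0.8783) x3=(-1.1122, -0.9569, -0.9964) x4=(-1.4980, -0.0380, -1.3701)
step 20: x0=(0.3850, -0.1837, 1.3242) x1=(-1.0047, 0.0453, -1.5083) x2=(-0.2927, -0.3693, -0.8584) x3=(-1.0927, -0.9341, -0.9949) x4=(-1.4884, -0.0571, -1.3701)
step 21: x0=(0.3615, -0.1994, 1.2793) x1=(-1.0136, 0.0474, -1.5007) x2=(-0.2810, -0.3589, -0.8383) x3=(-1.0731, -0.9113, -0.9930) x4=(-1.4785, -0.0763, -1.3696)
step 22: x0=(0.3372, -0.2151, 1.2329) x1=(-1.0221, 0.0495, -1.4927) x2=(-0.2692, -0.3485, -0.8181) x3=(-1.0533, -0.8884, -0.9909) x4=(-1.4685, -0.0955, -1.3685)
step 23: x0=(0.3120, -0.2308, 1.1848) x1=(-1.0302, 0.0517, -1.4843) x2=(-0.2574, -0.3381, -0.7977) x3=(-1.0333, -0.8656, -0.9883) x4=(-1.4583, -0.1147, -1.3669)
step 24: x0=(0.2860, -0.2467, 1.1352) x1=(-1.0379, 0.0539, -1.4755) x2=(-0.2455, -0.3277, -0.7771) x3=(-1.0132, -0.8427, -0.9855) x4=(-1.4479, -0.1340, -1.3647)
step 25: x0=(0.2591, -0.2625, 1.0841) x1=(-1.0452, 0.0562, -1.4663) x2=(-0.2336, -0.3172, -0.7565) x3=(-0.9928, -0.8198, -0.9823) x4=(-1.4374, -0.1534, -1.3621)
step 26: x0=(0.2315, -0.2784, 1.0317) x1=(-1.0521, 0.0585, -1.4568) x2=(-0.2217, -0.3067, -0.7357) x3=(-0.9724, -0.7970, -0.9788) x4=(-1.4267, -0.1728, -1.3590)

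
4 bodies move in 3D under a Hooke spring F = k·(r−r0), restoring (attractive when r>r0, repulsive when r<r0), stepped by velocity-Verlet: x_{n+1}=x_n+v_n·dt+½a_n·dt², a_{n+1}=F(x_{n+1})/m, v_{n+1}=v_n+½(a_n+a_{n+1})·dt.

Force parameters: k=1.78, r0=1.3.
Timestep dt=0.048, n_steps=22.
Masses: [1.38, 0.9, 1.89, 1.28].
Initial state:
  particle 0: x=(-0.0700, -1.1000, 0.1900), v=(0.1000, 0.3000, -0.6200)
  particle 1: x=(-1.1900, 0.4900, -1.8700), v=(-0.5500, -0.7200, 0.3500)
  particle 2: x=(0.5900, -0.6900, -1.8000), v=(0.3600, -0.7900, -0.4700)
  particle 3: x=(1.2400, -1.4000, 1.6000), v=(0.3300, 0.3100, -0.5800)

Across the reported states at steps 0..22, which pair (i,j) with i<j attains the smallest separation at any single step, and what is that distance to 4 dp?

step 0: x0=(-0.0700, -1.1000, 0.1900) x1=(-1.1900, 0.4900, -1.8700) x2=(0.5900, -0.6900, -1.8000) x3=(1.2400, -1.4000, 1.6000)
step 1: x0=(-0.0651, -1.0842, 0.1581) x1=(-1.2094, 0.4493, -1.8449) x2=(0.6067, -0.7281, -1.8194) x3=(1.2517, -1.3821, 1.5640)
step 2: x0=(-0.0599, -1.0659, 0.1222) x1=(-1.2148, 0.3968, -1.8038) x2=(0.6221, -0.7663, -1.8326) x3=(1.2550, -1.3583, 1.5118)
step 3: x0=(-0.0544, -1.0453, 0.0825) x1=(-1.2060, 0.3331, -1.7475) x2=(0.6362, -0.8046, -1.8396) x3=(1.2501, -1.3290, 1.4439)
step 4: x0=(-0.0486, -1.0227, 0.0393) x1=(-1.1835, 0.2588, -1.6770) x2=(0.6490, -0.8428, -1.8406) x3=(1.2371, -1.2947, 1.3610)
step 5: x0=(-0.0425, -0.9984, -0.0071) x1=(-1.1477, 0.1750, -1.5937) x2=(0.6605, -0.8808, -1.8358) x3=(1.2163, -1.2558, 1.2639)
step 6: x0=(-0.0360, -0.9727, -0.0562) x1=(-1.0993, 0.0827, -1.4989) x2=(0.6707, -0.9184, -1.8255) x3=(1.1883, -1.2129, 1.1536)
step 7: x0=(-0.0292, -0.9460, -0.1077) x1=(-1.0394, -0.0169, -1.3944) x2=(0.6796, -0.9557, -1.8100) x3=(1.1536, -1.1665, 1.0314)
step 8: x0=(-0.0218, -0.9185, -0.1612) x1=(-0.9690, -0.1226, -1.2818) x2=(0.6873, -0.9925, -1.7898) x3=(1.1128, -1.1173, 0.8985)
step 9: x0=(-0.0140, -0.8907, -0.2161) x1=(-0.8896, -0.2331, -1.1629) x2=(0.6938, -1.0288, -1.7651) x3=(1.0668, -1.0660, 0.7564)
step 10: x0=(-0.0056, -0.8628, -0.2721) x1=(-0.8027, -0.3471, -1.0397) x2=(0.6994, -1.0645, -1.7366) x3=(1.0163, -1.0130, 0.6066)
step 11: x0=(0.0036, -0.8352, -0.3288) x1=(-0.7101, -0.4634, -0.9140) x2=(0.7041, -1.0996, -1.7047) x3=(0.9624, -0.9590, 0.4508)
step 12: x0=(0.0136, -0.8080, -0.3857) x1=(-0.6136, -0.5807, -0.7874) x2=(0.7079, -1.1342, -1.6700) x3=(0.9062, -0.9046, 0.2905)
step 13: x0=(0.0247, -0.7814, -0.4427) x1=(-0.5156, -0.6985, -0.6614) x2=(0.7110, -1.1682, -1.6330) x3=(0.8486, -0.8502, 0.1273)
step 14: x0=(0.0372, -0.7551, -0.4997) x1=(-0.4183, -0.8163, -0.5368) x2=(0.7136, -1.2018, -1.5943) x3=(0.7909, -0.7960, -0.0374)
step 15: x0=(0.0513, -0.7285, -0.5573) x1=(-0.3238, -0.9350, -0.4135) x2=(0.7156, -1.2350, -1.5545) x3=(0.7342, -0.7422, -0.2024)
step 16: x0=(0.0660, -0.7007, -0.6164) x1=(-0.2326, -1.0558, -0.2900) x2=(0.7173, -1.2680, -1.5139) x3=(0.6797, -0.6884, -0.3669)
step 17: x0=(0.0800, -0.6715, -0.6773) x1=(-0.1437, -1.1794, -0.1654) x2=(0.7187, -1.3009, -1.4730) x3=(0.6280, -0.6342, -0.5306)
step 18: x0=(0.0923, -0.6412, -0.7397) x1=(-0.0558, -1.3055, -0.0397) x2=(0.7199, -1.3341, -1.4319) x3=(0.5793, -0.5790, -0.6937)
step 19: x0=(0.1021, -0.6103, -0.8028) x1=(0.0321, -1.4330, 0.0863) x2=(0.7210, -1.3679, -1.3909) x3=(0.5332, -0.5228, -0.8563)
step 20: x0=(0.1092, -0.5794, -0.8655) x1=(0.1208, -1.5604, 0.2108) x2=(0.7221, -1.4024, -1.3497) x3=(0.4895, -0.4654, -1.0185)
step 21: x0=(0.1137, -0.5492, -0.9268) x1=(0.2105, -1.6860, 0.3320) x2=(0.7232, -1.4378, -1.3081) x3=(0.4478, -0.4073, -1.1805)
step 22: x0=(0.1161, -0.5202, -0.9855) x1=(0.3011, -1.8081, 0.4475) x2=(0.7244, -1.4740, -1.2657) x3=(0.4078, -0.3491, -1.3423)

pair (0,3), distance 0.4255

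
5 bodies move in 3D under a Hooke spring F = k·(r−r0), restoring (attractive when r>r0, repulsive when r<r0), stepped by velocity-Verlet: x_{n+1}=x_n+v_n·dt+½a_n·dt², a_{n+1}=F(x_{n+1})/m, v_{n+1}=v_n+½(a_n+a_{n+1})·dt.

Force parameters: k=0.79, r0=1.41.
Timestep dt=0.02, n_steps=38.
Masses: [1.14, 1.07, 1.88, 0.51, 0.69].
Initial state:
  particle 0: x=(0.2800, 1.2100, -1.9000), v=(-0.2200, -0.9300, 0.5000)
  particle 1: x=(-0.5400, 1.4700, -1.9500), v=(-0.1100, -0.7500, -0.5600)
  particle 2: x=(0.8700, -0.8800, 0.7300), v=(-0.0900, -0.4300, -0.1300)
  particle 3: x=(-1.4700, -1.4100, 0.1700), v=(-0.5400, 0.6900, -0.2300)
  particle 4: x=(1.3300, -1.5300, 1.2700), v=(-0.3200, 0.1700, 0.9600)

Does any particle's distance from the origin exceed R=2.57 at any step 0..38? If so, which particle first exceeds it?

step 0: x0=(0.2800, 1.2100, -1.9000) x1=(-0.5400, 1.4700, -1.9500) x2=(0.8700, -0.8800, 0.7300) x3=(-1.4700, -1.4100, 0.1700) x4=(1.3300, -1.5300, 1.2700)
step 1: x0=(0.2757, 1.1907, -1.8893) x1=(-0.5420, 1.4542, -1.9604) x2=(0.8680, -0.8884, 0.7271) x3=(-1.4795, -1.3951, 0.1648) x4=(1.3228, -1.5257, 1.2881)
step 2: x0=(0.2715, 1.1701, -1.8772) x1=(-0.5437, 1.4369, -1.9693) x2=(0.8656, -0.8963, 0.7235) x3=(-1.4864, -1.3780, 0.1586) x4=(1.3142, -1.5198, 1.3040)
step 3: x0=(0.2674, 1.1482, -1.8638) x1=(-0.5451, 1.4181, -1.9766) x2=(0.8627, -0.9037, 0.7194) x3=(-1.4908, -1.3588, 0.1513) x4=(1.3040, -1.5122, 1.3178)
step 4: x0=(0.2635, 1.1250, -1.8489) x1=(-0.5462, 1.3978, -1.9824) x2=(0.8595, -0.9107, 0.7146) x3=(-1.4925, -1.3375, 0.1430) x4=(1.2923, -1.5029, 1.3293)
step 5: x0=(0.2596, 1.1004, -1.8328) x1=(-0.5469, 1.3760, -1.9866) x2=(0.8559, -0.9172, 0.7092) x3=(-1.4917, -1.3142, 0.1336) x4=(1.2791, -1.4919, 1.3387)
step 6: x0=(0.2560, 1.0747, -1.8152) x1=(-0.5473, 1.3528, -1.9893) x2=(0.8518, -0.9232, 0.7031) x3=(-1.4884, -1.2889, 0.1233) x4=(1.2645, -1.4793, 1.3458)
step 7: x0=(0.2524, 1.0477, -1.7964) x1=(-0.5474, 1.3282, -1.9904) x2=(0.8473, -0.9289, 0.6965) x3=(-1.4825, -1.2617, 0.1120) x4=(1.2483, -1.4651, 1.3508)
step 8: x0=(0.2490, 1.0195, -1.7762) x1=(-0.5472, 1.3021, -1.9901) x2=(0.8425, -0.9340, 0.6892) x3=(-1.4742, -1.2328, 0.0999) x4=(1.2307, -1.4493, 1.3536)
step 9: x0=(0.2457, 0.9902, -1.7547) x1=(-0.5466, 1.2747, -1.9882) x2=(0.8372, -0.9387, 0.6813) x3=(-1.4634, -1.2020, 0.0868) x4=(1.2117, -1.4320, 1.3542)
step 10: x0=(0.2425, 0.9597, -1.7320) x1=(-0.5458, 1.2459, -1.9848) x2=(0.8315, -0.9430, 0.6728) x3=(-1.4502, -1.1697, 0.0729) x4=(1.1913, -1.4132, 1.3527)
step 11: x0=(0.2395, 0.9281, -1.7080) x1=(-0.5446, 1.2159, -1.9800) x2=(0.8255, -0.9469, 0.6637) x3=(-1.4347, -1.1357, 0.0582) x4=(1.1696, -1.3928, 1.3491)
step 12: x0=(0.2366, 0.8955, -1.6828) x1=(-0.5431, 1.1846, -1.9737) x2=(0.8191, -0.9503, 0.6540) x3=(-1.4169, -1.1002, 0.0427) x4=(1.1464, -1.3711, 1.3434)
step 13: x0=(0.2338, 0.8618, -1.6564) x1=(-0.5413, 1.1520, -1.9659) x2=(0.8123, -0.9533, 0.6437) x3=(-1.3968, -1.0633, 0.0265) x4=(1.1220, -1.3479, 1.3357)
step 14: x0=(0.2311, 0.8272, -1.6289) x1=(-0.5392, 1.1183, -1.9568) x2=(0.8051, -0.9559, 0.6329) x3=(-1.3747, -1.0251, 0.0097) x4=(1.0963, -1.3233, 1.3260)
step 15: x0=(0.2286, 0.7916, -1.6002) x1=(-0.5368, 1.0834, -1.9463) x2=(0.7976, -0.9581, 0.6214) x3=(-1.3504, -0.9857, -0.0078) x4=(1.0694, -1.2974, 1.3143)
step 16: x0=(0.2262, 0.7551, -1.5704) x1=(-0.5341, 1.0474, -1.9344) x2=(0.7897, -0.9598, 0.6094) x3=(-1.3242, -0.9451, -0.0259) x4=(1.0413, -1.2702, 1.3007)
step 17: x0=(0.2239, 0.7177, -1.5396) x1=(-0.5311, 1.0103, -1.9213) x2=(0.7815, -0.9612, 0.5968) x3=(-1.2960, -0.9034, -0.0445) x4=(1.0120, -1.2418, 1.2853)
step 18: x0=(0.2217, 0.6795, -1.5077) x1=(-0.5278, 0.9722, -1.9068) x2=(0.7729, -0.9623, 0.5836) x3=(-1.2661, -0.8609, -0.0636) x4=(0.9817, -1.2122, 1.2681)
step 19: x0=(0.2197, 0.6406, -1.4749) x1=(-0.5242, 0.9332, -1.8912) x2=(0.7641, -0.9629, 0.5699) x3=(-1.2344, -0.8174, -0.0831) x4=(0.9502, -1.1814, 1.2492)
step 20: x0=(0.2178, 0.6009, -1.4411) x1=(-0.5204, 0.8932, -1.8743) x2=(0.7549, -0.9632, 0.5556) x3=(-1.2011, -0.7732, -0.1030) x4=(0.9178, -1.1496, 1.2286)
step 21: x0=(0.2161, 0.5606, -1.4065) x1=(-0.5162, 0.8524, -1.8562) x2=(0.7454, -0.9632, 0.5409) x3=(-1.1663, -0.7284, -0.1232) x4=(0.8844, -1.1167, 1.2065)
step 22: x0=(0.2144, 0.5196, -1.3710) x1=(-0.5118, 0.8107, -1.8370) x2=(0.7357, -0.9628, 0.5256) x3=(-1.1301, -0.6830, -0.1437) x4=(0.8501, -1.0827, 1.1828)
step 23: x0=(0.2129, 0.4781, -1.3347) x1=(-0.5071, 0.7683, -1.8168) x2=(0.7257, -0.9622, 0.5097) x3=(-1.0926, -0.6371, -0.1644) x4=(0.8149, -1.0479, 1.1577)
step 24: x0=(0.2116, 0.4360, -1.2976) x1=(-0.5022, 0.7251, -1.7955) x2=(0.7154, -0.9612, 0.4934) x3=(-1.0539, -0.5908, -0.1853) x4=(0.7789, -1.0121, 1.1312)
step 25: x0=(0.2104, 0.3934, -1.2598) x1=(-0.4969, 0.6813, -1.7732) x2=(0.7049, -0.9600, 0.4766) x3=(-1.0141, -0.5442, -0.2063) x4=(0.7421, -0.9754, 1.1035)
step 26: x0=(0.2093, 0.3504, -1.2214) x1=(-0.4915, 0.6368, -1.7500) x2=(0.6941, -0.9585, 0.4593) x3=(-0.9734, -0.4974, -0.2273) x4=(0.7045, -0.9379, 1.0745)
step 27: x0=(0.2084, 0.3071, -1.1824) x1=(-0.4858, 0.5918, -1.7259) x2=(0.6832, -0.9568, 0.4416) x3=(-0.9318, -0.4504, -0.2484) x4=(0.6663, -0.8996, 1.0445)
step 28: x0=(0.2076, 0.2633, -1.1429) x1=(-0.4798, 0.5462, -1.7010) x2=(0.6721, -0.9548, 0.4234) x3=(-0.8895, -0.4034, -0.2694) x4=(0.6274, -0.8605, 1.0134)
step 29: x0=(0.2070, 0.2193, -1.1028) x1=(-0.4737, 0.5002, -1.6754) x2=(0.6608, -0.9527, 0.4048) x3=(-0.8466, -0.3564, -0.2903) x4=(0.5879, -0.8208, 0.9814)
step 30: x0=(0.2066, 0.1751, -1.0623) x1=(-0.4673, 0.4537, -1.6490) x2=(0.6493, -0.9504, 0.3858) x3=(-0.8032, -0.3095, -0.3110) x4=(0.5479, -0.7804, 0.9486)
step 31: x0=(0.2063, 0.1306, -1.0215) x1=(-0.4607, 0.4069, -1.6219) x2=(0.6378, -0.9480, 0.3665) x3=(-0.7594, -0.2627, -0.3315) x4=(0.5073, -0.7393, 0.9149)
step 32: x0=(0.2062, 0.0859, -0.9803) x1=(-0.4539, 0.3597, -1.5943) x2=(0.6261, -0.9454, 0.3468) x3=(-0.7153, -0.2160, -0.3518) x4=(0.4662, -0.6977, 0.8806)
step 33: x0=(0.2063, 0.0412, -0.9388) x1=(-0.4469, 0.3123, -1.5661) x2=(0.6143, -0.9428, 0.3267) x3=(-0.6711, -0.1695, -0.3717) x4=(0.4247, -0.6555, 0.8456)
step 34: x0=(0.2066, -0.0037, -0.8971) x1=(-0.4397, 0.2646, -1.5375) x2=(0.6024, -0.9401, 0.3064) x3=(-0.6268, -0.1232, -0.3912) x4=(0.3827, -0.6128, 0.8100)
step 35: x0=(0.2072, -0.0487, -0.8553) x1=(-0.4324, 0.2167, -1.5084) x2=(0.5905, -0.9373, 0.2857) x3=(-0.5826, -0.0771, -0.4104) x4=(0.3403, -0.5697, 0.7740)
step 36: x0=(0.2079, -0.0938, -0.8133) x1=(-0.4250, 0.1686, -1.4790) x2=(0.5785, -0.9345, 0.2649) x3=(-0.5386, -0.0311, -0.4291) x4=(0.2977, -0.5261, 0.7376)
step 37: x0=(0.2089, -0.1389, -0.7713) x1=(-0.4174, 0.1203, -1.4494) x2=(0.5665, -0.9317, 0.2438) x3=(-0.4947, 0.0147, -0.4473) x4=(0.2547, -0.4822, 0.7009)
step 38: x0=(0.2101, -0.1841, -0.7292) x1=(-0.4097, 0.0719, -1.4195) x2=(0.5545, -0.9288, 0.2226) x3=(-0.4511, 0.0606, -0.4651) x4=(0.2114, -0.4379, 0.6639)

no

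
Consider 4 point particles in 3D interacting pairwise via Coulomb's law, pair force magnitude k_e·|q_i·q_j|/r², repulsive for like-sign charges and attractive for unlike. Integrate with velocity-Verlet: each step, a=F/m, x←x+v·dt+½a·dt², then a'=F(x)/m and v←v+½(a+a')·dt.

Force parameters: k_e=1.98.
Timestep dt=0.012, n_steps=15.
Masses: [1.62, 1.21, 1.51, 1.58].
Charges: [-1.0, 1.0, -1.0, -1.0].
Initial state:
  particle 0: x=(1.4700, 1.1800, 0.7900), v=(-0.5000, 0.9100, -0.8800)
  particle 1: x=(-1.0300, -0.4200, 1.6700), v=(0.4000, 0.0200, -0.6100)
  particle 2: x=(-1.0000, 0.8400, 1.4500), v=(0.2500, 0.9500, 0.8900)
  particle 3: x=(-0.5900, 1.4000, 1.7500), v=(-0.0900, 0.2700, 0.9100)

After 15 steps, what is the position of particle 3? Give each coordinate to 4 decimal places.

(-0.5900, 1.4711, 1.9311)

step 0: x0=(1.4700, 1.1800, 0.7900) x1=(-1.0300, -0.4200, 1.6700) x2=(-1.0000, 0.8400, 1.4500) x3=(-0.5900, 1.4000, 1.7500)
step 1: x0=(1.4640, 1.1909, 0.7794) x1=(-1.0252, -0.4197, 1.6627) x2=(-0.9971, 0.8512, 1.4606) x3=(-0.5910, 1.4033, 1.7610)
step 2: x0=(1.4581, 1.2018, 0.7688) x1=(-1.0203, -0.4191, 1.6553) x2=(-0.9944, 0.8621, 1.4711) x3=(-0.5919, 1.4069, 1.7721)
step 3: x0=(1.4522, 1.2127, 0.7582) x1=(-1.0154, -0.4183, 1.6479) x2=(-0.9920, 0.8726, 1.4815) x3=(-0.5926, 1.4106, 1.7834)
step 4: x0=(1.4463, 1.2236, 0.7476) x1=(-1.0105, -0.4173, 1.6405) x2=(-0.9897, 0.8827, 1.4918) x3=(-0.5933, 1.4145, 1.7948)
step 5: x0=(1.4405, 1.2345, 0.7370) x1=(-1.0055, -0.4161, 1.6331) x2=(-0.9877, 0.8924, 1.5020) x3=(-0.5937, 1.4186, 1.8064)
step 6: x0=(1.4347, 1.2454, 0.7263) x1=(-1.0005, -0.4147, 1.6257) x2=(-0.9859, 0.9018, 1.5120) x3=(-0.5940, 1.4229, 1.8181)
step 7: x0=(1.4290, 1.2562, 0.7157) x1=(-0.9955, -0.4130, 1.6182) x2=(-0.9843, 0.9108, 1.5219) x3=(-0.5942, 1.4275, 1.8300)
step 8: x0=(1.4233, 1.2671, 0.7050) x1=(-0.9904, -0.4112, 1.6108) x2=(-0.9830, 0.9194, 1.5316) x3=(-0.5942, 1.4322, 1.8421)
step 9: x0=(1.4176, 1.2779, 0.6943) x1=(-0.9853, -0.4091, 1.6033) x2=(-0.9818, 0.9276, 1.5412) x3=(-0.5941, 1.4371, 1.8543)
step 10: x0=(1.4120, 1.2887, 0.6835) x1=(-0.9802, -0.4068, 1.5958) x2=(-0.9809, 0.9355, 1.5507) x3=(-0.5938, 1.4423, 1.8667)
step 11: x0=(1.4064, 1.2996, 0.6728) x1=(-0.9750, -0.4044, 1.5884) x2=(-0.9803, 0.9430, 1.5600) x3=(-0.5934, 1.4476, 1.8792)
step 12: x0=(1.4009, 1.3104, 0.6620) x1=(-0.9698, -0.4017, 1.5809) x2=(-0.9799, 0.9501, 1.5691) x3=(-0.5928, 1.4532, 1.8919)
step 13: x0=(1.3954, 1.3212, 0.6512) x1=(-0.9645, -0.3988, 1.5734) x2=(-0.9797, 0.9569, 1.5781) x3=(-0.5920, 1.4590, 1.9048)
step 14: x0=(1.3899, 1.3320, 0.6404) x1=(-0.9593, -0.3957, 1.5659) x2=(-0.9797, 0.9633, 1.5869) x3=(-0.5911, 1.4650, 1.9179)
step 15: x0=(1.3845, 1.3428, 0.6296) x1=(-0.9540, -0.3924, 1.5585) x2=(-0.9799, 0.9693, 1.5956) x3=(-0.5900, 1.4711, 1.9311)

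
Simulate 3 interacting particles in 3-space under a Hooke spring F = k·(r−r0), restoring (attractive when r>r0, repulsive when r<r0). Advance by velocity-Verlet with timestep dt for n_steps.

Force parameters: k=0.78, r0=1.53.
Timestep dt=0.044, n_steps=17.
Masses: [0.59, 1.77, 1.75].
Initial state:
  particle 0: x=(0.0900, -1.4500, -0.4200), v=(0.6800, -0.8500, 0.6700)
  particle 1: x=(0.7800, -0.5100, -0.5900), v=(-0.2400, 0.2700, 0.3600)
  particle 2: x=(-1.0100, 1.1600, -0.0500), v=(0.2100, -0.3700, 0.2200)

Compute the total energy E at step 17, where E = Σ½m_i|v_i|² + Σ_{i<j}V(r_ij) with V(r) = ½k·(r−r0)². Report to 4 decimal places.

2.0189

step 0: x0=(0.0900, -1.4500, -0.4200) x1=(0.7800, -0.5100, -0.5900) x2=(-1.0100, 1.1600, -0.0500)
step 1: x0=(0.1190, -1.4862, -0.3902) x1=(0.7692, -0.4977, -0.5741) x2=(-1.0002, 1.1429, -0.0405)
step 2: x0=(0.1462, -1.5200, -0.3599) x1=(0.7580, -0.4847, -0.5581) x2=(-0.9894, 1.1242, -0.0313)
step 3: x0=(0.1716, -1.5512, -0.3291) x1=(0.7464, -0.4709, -0.5419) x2=(-0.9776, 1.1040, -0.0224)
step 4: x0=(0.1953, -1.5799, -0.2977) x1=(0.7344, -0.4564, -0.5256) x2=(-0.9648, 1.0821, -0.0138)
step 5: x0=(0.2173, -1.6059, -0.2659) x1=(0.7220, -0.4413, -0.5092) x2=(-0.9510, 1.0587, -0.0054)
step 6: x0=(0.2376, -1.6292, -0.2337) x1=(0.7091, -0.4255, -0.4927) x2=(-0.9362, 1.0338, 0.0026)
step 7: x0=(0.2564, -1.6498, -0.2011) x1=(0.6959, -0.4092, -0.4761) x2=(-0.9205, 1.0073, 0.0105)
step 8: x0=(0.2735, -1.6676, -0.1681) x1=(0.6823, -0.3924, -0.4594) x2=(-0.9039, 0.9794, 0.0181)
step 9: x0=(0.2890, -1.6825, -0.1348) x1=(0.6684, -0.3751, -0.4427) x2=(-0.8864, 0.9501, 0.0256)
step 10: x0=(0.3031, -1.6946, -0.1012) x1=(0.6541, -0.3574, -0.4258) x2=(-0.8680, 0.9194, 0.0328)
step 11: x0=(0.3157, -1.7039, -0.0674) x1=(0.6395, -0.3393, -0.4089) x2=(-0.8489, 0.8874, 0.0400)
step 12: x0=(0.3269, -1.7103, -0.0334) x1=(0.6247, -0.3210, -0.3918) x2=(-0.8290, 0.8541, 0.0469)
step 13: x0=(0.3367, -1.7138, 0.0007) x1=(0.6096, -0.3023, -0.3748) x2=(-0.8084, 0.8196, 0.0538)
step 14: x0=(0.3451, -1.7146, 0.0349) x1=(0.5943, -0.2835, -0.3576) x2=(-0.7871, 0.7839, 0.0606)
step 15: x0=(0.3523, -1.7126, 0.0691) x1=(0.5788, -0.2645, -0.3405) x2=(-0.7653, 0.7471, 0.0673)
step 16: x0=(0.3582, -1.7078, 0.1033) x1=(0.5633, -0.2454, -0.3233) x2=(-0.7429, 0.7094, 0.0740)
step 17: x0=(0.3629, -1.7005, 0.1376) x1=(0.5476, -0.2263, -0.3060) x2=(-0.7199, 0.6706, 0.0807)
step 0 velocities: v0=(0.6800, -0.8500, 0.6700) v1=(-0.2400, 0.2700, 0.3600) v2=(0.2100, -0.3700, 0.2200)
step 0: KE=0.9129, PE=1.1066, E=2.0194
step 17 velocities: v0=(0.0944, 0.1965, 0.7766) v1=(-0.3570, 0.4355, 0.3921) v2=(0.5258, -0.8902, 0.1516)
step 17: KE=1.5642, PE=0.4547, E=2.0189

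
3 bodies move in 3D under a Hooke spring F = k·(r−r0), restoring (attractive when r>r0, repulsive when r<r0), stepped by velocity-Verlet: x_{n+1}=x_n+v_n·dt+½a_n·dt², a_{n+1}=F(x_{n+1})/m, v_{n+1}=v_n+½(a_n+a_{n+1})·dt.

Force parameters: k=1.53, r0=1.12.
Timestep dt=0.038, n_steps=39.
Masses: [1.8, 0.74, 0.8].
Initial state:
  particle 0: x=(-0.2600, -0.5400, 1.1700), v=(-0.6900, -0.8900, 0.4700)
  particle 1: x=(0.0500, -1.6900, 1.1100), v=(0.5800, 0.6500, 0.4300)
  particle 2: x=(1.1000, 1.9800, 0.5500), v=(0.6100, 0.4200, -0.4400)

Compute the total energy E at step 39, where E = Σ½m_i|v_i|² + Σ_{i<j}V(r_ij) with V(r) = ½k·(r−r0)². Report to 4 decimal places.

10.2294

step 0: x0=(-0.2600, -0.5400, 1.1700) x1=(0.0500, -1.6900, 1.1100) x2=(1.1000, 1.9800, 0.5500)
step 1: x0=(-0.2857, -0.5729, 1.1876) x1=(0.0731, -1.6613, 1.1258) x2=(1.1210, 1.9902, 0.5344)
step 2: x0=(-0.3103, -0.6039, 1.2047) x1=(0.0984, -1.6248, 1.1403) x2=(1.1375, 1.9888, 0.5210)
step 3: x0=(-0.3338, -0.6328, 1.2213) x1=(0.1260, -1.5807, 1.1535) x2=(1.1495, 1.9759, 0.5100)
step 4: x0=(-0.3561, -0.6596, 1.2374) x1=(0.1557, -1.5294, 1.1653) x2=(1.1568, 1.9515, 0.5016)
step 5: x0=(-0.3774, -0.6843, 1.2528) x1=(0.1877, -1.4711, 1.1757) x2=(1.1596, 1.9158, 0.4957)
step 6: x0=(-0.3975, -0.7068, 1.2677) x1=(0.2220, -1.4062, 1.1847) x2=(1.1578, 1.8690, 0.4925)
step 7: x0=(-0.4166, -0.7271, 1.2820) x1=(0.2585, -1.3351, 1.1923) x2=(1.1515, 1.8116, 0.4919)
step 8: x0=(-0.4346, -0.7452, 1.2957) x1=(0.2972, -1.2581, 1.1984) x2=(1.1408, 1.7439, 0.4940)
step 9: x0=(-0.4516, -0.7612, 1.3089) x1=(0.3381, -1.1757, 1.2030) x2=(1.1258, 1.6665, 0.4987)
step 10: x0=(-0.4677, -0.7753, 1.3214) x1=(0.3811, -1.0883, 1.2063) x2=(1.1067, 1.5799, 0.5061)
step 11: x0=(-0.4828, -0.7874, 1.3333) x1=(0.4260, -0.9962, 1.2082) x2=(1.0838, 1.4848, 0.5161)
step 12: x0=(-0.4969, -0.7978, 1.3447) x1=(0.4725, -0.9000, 1.2089) x2=(1.0571, 1.3819, 0.5285)
step 13: x0=(-0.5100, -0.8066, 1.3554) x1=(0.5203, -0.8001, 1.2083) x2=(1.0270, 1.2720, 0.5433)
step 14: x0=(-0.5222, -0.8139, 1.3656) x1=(0.5692, -0.6971, 1.2068) x2=(0.9936, 1.1559, 0.5604)
step 15: x0=(-0.5333, -0.8198, 1.3753) x1=(0.6186, -0.5917, 1.2044) x2=(0.9574, 1.0344, 0.5795)
step 16: x0=(-0.5433, -0.8245, 1.3844) x1=(0.6683, -0.4845, 1.2014) x2=(0.9186, 0.9084, 0.6004)
step 17: x0=(-0.5521, -0.8279, 1.3929) x1=(0.7177, -0.3763, 1.1979) x2=(0.8774, 0.7788, 0.6230)
step 18: x0=(-0.5598, -0.8303, 1.4009) x1=(0.7665, -0.2678, 1.1943) x2=(0.8341, 0.6465, 0.6469)
step 19: x0=(-0.5663, -0.8316, 1.4084) x1=(0.8143, -0.1599, 1.1909) x2=(0.7890, 0.5123, 0.6717)
step 20: x0=(-0.5715, -0.8319, 1.4155) x1=(0.8611, -0.0532, 1.1882) x2=(0.7422, 0.3771, 0.6970)
step 21: x0=(-0.5756, -0.8314, 1.4221) x1=(0.9067, 0.0519, 1.1867) x2=(0.6936, 0.2413, 0.7221)
step 22: x0=(-0.5784, -0.8299, 1.4282) x1=(0.9514, 0.1554, 1.1869) x2=(0.6431, 0.1049, 0.7467)
step 23: x0=(-0.5799, -0.8276, 1.4340) x1=(0.9954, 0.2580, 1.1888) x2=(0.5905, -0.0325, 0.7705)
step 24: x0=(-0.5803, -0.8244, 1.4394) x1=(1.0382, 0.3599, 1.1919) x2=(0.5362, -0.1711, 0.7941)
step 25: x0=(-0.5794, -0.8204, 1.4444) x1=(1.0794, 0.4607, 1.1958) x2=(0.4808, -0.3106, 0.8176)
step 26: x0=(-0.5774, -0.8156, 1.4493) x1=(1.1184, 0.5598, 1.2001) x2=(0.4247, -0.4505, 0.8414)
step 27: x0=(-0.5742, -0.8099, 1.4539) x1=(1.1546, 0.6566, 1.2046) x2=(0.3687, -0.5901, 0.8655)
step 28: x0=(-0.5700, -0.8033, 1.4583) x1=(1.1877, 0.7502, 1.2093) x2=(0.3131, -0.7289, 0.8898)
step 29: x0=(-0.5647, -0.7957, 1.4626) x1=(1.2170, 0.8398, 1.2139) x2=(0.2586, -0.8661, 0.9143)
step 30: x0=(-0.5583, -0.7870, 1.4669) x1=(1.2422, 0.9245, 1.2186) x2=(0.2056, -1.0014, 0.9390)
step 31: x0=(-0.5509, -0.7771, 1.4710) x1=(1.2629, 1.0036, 1.2233) x2=(0.1543, -1.1341, 0.9638)
step 32: x0=(-0.5424, -0.7658, 1.4752) x1=(1.2788, 1.0763, 1.2280) x2=(0.1051, -1.2639, 0.9887)
step 33: x0=(-0.5328, -0.7532, 1.4792) x1=(1.2896, 1.1418, 1.2327) x2=(0.0580, -1.3901, 1.0138)
step 34: x0=(-0.5220, -0.7392, 1.4832) x1=(1.2951, 1.1995, 1.2375) x2=(0.0132, -1.5124, 1.0390)
step 35: x0=(-0.5099, -0.7237, 1.4871) x1=(1.2950, 1.2488, 1.2423) x2=(-0.0293, -1.6302, 1.0645)
step 36: x0=(-0.4966, -0.7067, 1.4907) x1=(1.2892, 1.2890, 1.2471) x2=(-0.0693, -1.7429, 1.0904)
step 37: x0=(-0.4819, -0.6884, 1.4942) x1=(1.2776, 1.3198, 1.2521) x2=(-0.1070, -1.8498, 1.1165)
step 38: x0=(-0.4660, -0.6689, 1.4974) x1=(1.2601, 1.3407, 1.2573) x2=(-0.1422, -1.9504, 1.1431)
step 39: x0=(-0.4487, -0.6482, 1.5004) x1=(1.2368, 1.3514, 1.2626) x2=(-0.1749, -2.0441, 1.1700)
step 0 velocities: v0=(-0.6900, -0.8900, 0.4700) v1=(0.5800, 0.6500, 0.4300) v2=(0.6100, 0.4200, -0.4400)
step 0: KE=1.9862, PE=8.2454, E=10.2316
step 39 velocities: v0=(0.4710, 0.5578, 0.0752) v1=(-0.6901, 0.1431, 0.1427) v2=(-0.8274, -2.3687, 0.7141)
step 39: KE=3.3982, PE=6.8312, E=10.2294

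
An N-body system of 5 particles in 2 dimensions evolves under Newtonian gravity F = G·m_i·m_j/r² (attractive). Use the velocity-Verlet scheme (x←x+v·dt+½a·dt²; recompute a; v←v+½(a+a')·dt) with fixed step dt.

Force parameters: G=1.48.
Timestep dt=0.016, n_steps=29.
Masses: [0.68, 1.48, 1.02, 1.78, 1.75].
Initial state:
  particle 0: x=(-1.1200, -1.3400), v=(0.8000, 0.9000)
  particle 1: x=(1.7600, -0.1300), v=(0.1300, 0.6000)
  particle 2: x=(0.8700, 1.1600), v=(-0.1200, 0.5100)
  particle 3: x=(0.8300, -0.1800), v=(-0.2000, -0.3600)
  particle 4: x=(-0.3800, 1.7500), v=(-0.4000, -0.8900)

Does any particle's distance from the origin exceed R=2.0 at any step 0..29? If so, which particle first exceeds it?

no

step 0: x0=(-1.1200, -1.3400) x1=(1.7600, -0.1300) x2=(0.8700, 1.1600) x3=(0.8300, -0.1800) x4=(-0.3800, 1.7500)
step 1: x0=(-1.1071, -1.3255) x1=(1.7616, -0.1203) x2=(0.8680, 1.1679) x3=(0.8271, -0.1856) x4=(-0.3863, 1.7356)
step 2: x0=(-1.0940, -1.3108) x1=(1.7623, -0.1105) x2=(0.8657, 1.1755) x3=(0.8247, -0.1908) x4=(-0.3922, 1.7210)
step 3: x0=(-1.0807, -1.2960) x1=(1.7620, -0.1007) x2=(0.8633, 1.1825) x3=(0.8228, -0.1958) x4=(-0.3978, 1.7061)
step 4: x0=(-1.0671, -1.2809) x1=(1.7608, -0.0907) x2=(0.8606, 1.1892) x3=(0.8214, -0.2003) x4=(-0.4032, 1.6909)
step 5: x0=(-1.0534, -1.2657) x1=(1.7586, -0.0806) x2=(0.8577, 1.1954) x3=(0.8206, -0.2045) x4=(-0.4082, 1.6755)
step 6: x0=(-1.0394, -1.2502) x1=(1.7556, -0.0704) x2=(0.8545, 1.2012) x3=(0.8202, -0.2084) x4=(-0.4129, 1.6598)
step 7: x0=(-1.0252, -1.2346) x1=(1.7516, -0.0602) x2=(0.8512, 1.2066) x3=(0.8204, -0.2119) x4=(-0.4173, 1.6439)
step 8: x0=(-1.0108, -1.2187) x1=(1.7466, -0.0500) x2=(0.8475, 1.2116) x3=(0.8211, -0.2150) x4=(-0.4213, 1.6277)
step 9: x0=(-0.9961, -1.2026) x1=(1.7408, -0.0397) x2=(0.8437, 1.2161) x3=(0.8222, -0.2177) x4=(-0.4250, 1.6112)
step 10: x0=(-0.9812, -1.1864) x1=(1.7339, -0.0294) x2=(0.8396, 1.2202) x3=(0.8239, -0.2200) x4=(-0.4284, 1.5945)
step 11: x0=(-0.9660, -1.1699) x1=(1.7262, -0.0190) x2=(0.8352, 1.2239) x3=(0.8261, -0.2219) x4=(-0.4314, 1.5775)
step 12: x0=(-0.9507, -1.1532) x1=(1.7174, -0.0087) x2=(0.8306, 1.2271) x3=(0.8287, -0.2234) x4=(-0.4341, 1.5603)
step 13: x0=(-0.9350, -1.1362) x1=(1.7077, 0.0017) x2=(0.8258, 1.2299) x3=(0.8319, -0.2245) x4=(-0.4364, 1.5428)
step 14: x0=(-0.9191, -1.1191) x1=(1.6969, 0.0120) x2=(0.8207, 1.2322) x3=(0.8356, -0.2252) x4=(-0.4383, 1.5251)
step 15: x0=(-0.9029, -1.1017) x1=(1.6852, 0.0223) x2=(0.8153, 1.2341) x3=(0.8399, -0.2254) x4=(-0.4399, 1.5071)
step 16: x0=(-0.8865, -1.0840) x1=(1.6724, 0.0325) x2=(0.8097, 1.2356) x3=(0.8447, -0.2251) x4=(-0.4411, 1.4889)
step 17: x0=(-0.8698, -1.0661) x1=(1.6585, 0.0426) x2=(0.8039, 1.2365) x3=(0.8501, -0.2243) x4=(-0.4419, 1.4704)
step 18: x0=(-0.8528, -1.0480) x1=(1.6435, 0.0526) x2=(0.7977, 1.2370) x3=(0.8560, -0.2231) x4=(-0.4423, 1.4517)
step 19: x0=(-0.8356, -1.0296) x1=(1.6274, 0.0625) x2=(0.7913, 1.2370) x3=(0.8625, -0.2212) x4=(-0.4423, 1.4327)
step 20: x0=(-0.8180, -1.0110) x1=(1.6101, 0.0723) x2=(0.7846, 1.2365) x3=(0.8697, -0.2189) x4=(-0.4420, 1.4135)
step 21: x0=(-0.8002, -0.9921) x1=(1.5915, 0.0818) x2=(0.7777, 1.2355) x3=(0.8775, -0.2159) x4=(-0.4412, 1.3940)
step 22: x0=(-0.7820, -0.9729) x1=(1.5717, 0.0912) x2=(0.7705, 1.2340) x3=(0.8860, -0.2123) x4=(-0.4399, 1.3743)
step 23: x0=(-0.7636, -0.9535) x1=(1.5506, 0.1002) x2=(0.7630, 1.2319) x3=(0.8952, -0.2081) x4=(-0.4383, 1.3543)
step 24: x0=(-0.7448, -0.9337) x1=(1.5280, 0.1089) x2=(0.7552, 1.2293) x3=(0.9052, -0.2031) x4=(-0.4361, 1.3341)
step 25: x0=(-0.7257, -0.9137) x1=(1.5039, 0.1172) x2=(0.7472, 1.2261) x3=(0.9160, -0.1973) x4=(-0.4336, 1.3136)
step 26: x0=(-0.7063, -0.8934) x1=(1.4782, 0.1251) x2=(0.7389, 1.2224) x3=(0.9278, -0.1907) x4=(-0.4305, 1.2929)
step 27: x0=(-0.6865, -0.8727) x1=(1.4508, 0.1323) x2=(0.7303, 1.2181) x3=(0.9405, -0.1831) x4=(-0.4270, 1.2719)
step 28: x0=(-0.6665, -0.8518) x1=(1.4215, 0.1388) x2=(0.7214, 1.2131) x3=(0.9544, -0.1743) x4=(-0.4230, 1.2507)
step 29: x0=(-0.6460, -0.8305) x1=(1.3901, 0.1443) x2=(0.7122, 1.2075) x3=(0.9694, -0.1644) x4=(-0.4185, 1.2292)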